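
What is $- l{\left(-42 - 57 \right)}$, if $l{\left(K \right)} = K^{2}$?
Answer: $-9801$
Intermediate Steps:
$- l{\left(-42 - 57 \right)} = - \left(-42 - 57\right)^{2} = - \left(-99\right)^{2} = \left(-1\right) 9801 = -9801$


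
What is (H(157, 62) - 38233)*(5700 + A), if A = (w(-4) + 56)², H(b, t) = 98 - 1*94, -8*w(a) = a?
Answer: -1359767301/4 ≈ -3.3994e+8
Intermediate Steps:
w(a) = -a/8
H(b, t) = 4 (H(b, t) = 98 - 94 = 4)
A = 12769/4 (A = (-⅛*(-4) + 56)² = (½ + 56)² = (113/2)² = 12769/4 ≈ 3192.3)
(H(157, 62) - 38233)*(5700 + A) = (4 - 38233)*(5700 + 12769/4) = -38229*35569/4 = -1359767301/4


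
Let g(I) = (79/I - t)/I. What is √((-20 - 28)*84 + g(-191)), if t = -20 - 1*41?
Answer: 2*I*√36775741/191 ≈ 63.501*I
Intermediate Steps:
t = -61 (t = -20 - 41 = -61)
g(I) = (61 + 79/I)/I (g(I) = (79/I - 1*(-61))/I = (79/I + 61)/I = (61 + 79/I)/I)
√((-20 - 28)*84 + g(-191)) = √((-20 - 28)*84 + (79 + 61*(-191))/(-191)²) = √(-48*84 + (79 - 11651)/36481) = √(-4032 + (1/36481)*(-11572)) = √(-4032 - 11572/36481) = √(-147102964/36481) = 2*I*√36775741/191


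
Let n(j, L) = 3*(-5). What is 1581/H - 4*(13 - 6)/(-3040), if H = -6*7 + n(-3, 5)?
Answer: -21073/760 ≈ -27.728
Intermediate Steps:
n(j, L) = -15
H = -57 (H = -6*7 - 15 = -42 - 15 = -57)
1581/H - 4*(13 - 6)/(-3040) = 1581/(-57) - 4*(13 - 6)/(-3040) = 1581*(-1/57) - 4*7*(-1/3040) = -527/19 - 28*(-1/3040) = -527/19 + 7/760 = -21073/760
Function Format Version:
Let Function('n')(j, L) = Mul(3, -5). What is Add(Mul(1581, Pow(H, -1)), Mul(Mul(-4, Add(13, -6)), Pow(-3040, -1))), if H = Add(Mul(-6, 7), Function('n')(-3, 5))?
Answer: Rational(-21073, 760) ≈ -27.728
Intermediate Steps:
Function('n')(j, L) = -15
H = -57 (H = Add(Mul(-6, 7), -15) = Add(-42, -15) = -57)
Add(Mul(1581, Pow(H, -1)), Mul(Mul(-4, Add(13, -6)), Pow(-3040, -1))) = Add(Mul(1581, Pow(-57, -1)), Mul(Mul(-4, Add(13, -6)), Pow(-3040, -1))) = Add(Mul(1581, Rational(-1, 57)), Mul(Mul(-4, 7), Rational(-1, 3040))) = Add(Rational(-527, 19), Mul(-28, Rational(-1, 3040))) = Add(Rational(-527, 19), Rational(7, 760)) = Rational(-21073, 760)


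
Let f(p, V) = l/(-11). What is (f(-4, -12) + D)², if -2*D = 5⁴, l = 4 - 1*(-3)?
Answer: 47458321/484 ≈ 98054.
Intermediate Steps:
l = 7 (l = 4 + 3 = 7)
f(p, V) = -7/11 (f(p, V) = 7/(-11) = 7*(-1/11) = -7/11)
D = -625/2 (D = -½*5⁴ = -½*625 = -625/2 ≈ -312.50)
(f(-4, -12) + D)² = (-7/11 - 625/2)² = (-6889/22)² = 47458321/484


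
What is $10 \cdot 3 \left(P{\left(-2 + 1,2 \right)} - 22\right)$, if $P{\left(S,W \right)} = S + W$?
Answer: $-630$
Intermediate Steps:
$10 \cdot 3 \left(P{\left(-2 + 1,2 \right)} - 22\right) = 10 \cdot 3 \left(\left(\left(-2 + 1\right) + 2\right) - 22\right) = 30 \left(\left(-1 + 2\right) - 22\right) = 30 \left(1 - 22\right) = 30 \left(-21\right) = -630$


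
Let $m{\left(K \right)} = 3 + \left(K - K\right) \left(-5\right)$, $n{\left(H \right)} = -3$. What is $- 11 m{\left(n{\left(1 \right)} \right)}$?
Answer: $-33$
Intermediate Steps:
$m{\left(K \right)} = 3$ ($m{\left(K \right)} = 3 + 0 \left(-5\right) = 3 + 0 = 3$)
$- 11 m{\left(n{\left(1 \right)} \right)} = \left(-11\right) 3 = -33$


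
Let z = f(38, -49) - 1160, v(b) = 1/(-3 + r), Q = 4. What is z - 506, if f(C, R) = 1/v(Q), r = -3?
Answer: -1672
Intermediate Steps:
v(b) = -⅙ (v(b) = 1/(-3 - 3) = 1/(-6) = -⅙)
f(C, R) = -6 (f(C, R) = 1/(-⅙) = -6)
z = -1166 (z = -6 - 1160 = -1166)
z - 506 = -1166 - 506 = -1672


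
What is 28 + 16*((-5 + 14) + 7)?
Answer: 284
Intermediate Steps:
28 + 16*((-5 + 14) + 7) = 28 + 16*(9 + 7) = 28 + 16*16 = 28 + 256 = 284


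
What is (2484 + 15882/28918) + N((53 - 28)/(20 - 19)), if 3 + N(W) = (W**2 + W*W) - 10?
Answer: 53809880/14459 ≈ 3721.6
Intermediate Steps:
N(W) = -13 + 2*W**2 (N(W) = -3 + ((W**2 + W*W) - 10) = -3 + ((W**2 + W**2) - 10) = -3 + (2*W**2 - 10) = -3 + (-10 + 2*W**2) = -13 + 2*W**2)
(2484 + 15882/28918) + N((53 - 28)/(20 - 19)) = (2484 + 15882/28918) + (-13 + 2*((53 - 28)/(20 - 19))**2) = (2484 + 15882*(1/28918)) + (-13 + 2*(25/1)**2) = (2484 + 7941/14459) + (-13 + 2*(25*1)**2) = 35924097/14459 + (-13 + 2*25**2) = 35924097/14459 + (-13 + 2*625) = 35924097/14459 + (-13 + 1250) = 35924097/14459 + 1237 = 53809880/14459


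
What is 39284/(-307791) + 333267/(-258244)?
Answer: -112721440493/79485179004 ≈ -1.4181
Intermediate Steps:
39284/(-307791) + 333267/(-258244) = 39284*(-1/307791) + 333267*(-1/258244) = -39284/307791 - 333267/258244 = -112721440493/79485179004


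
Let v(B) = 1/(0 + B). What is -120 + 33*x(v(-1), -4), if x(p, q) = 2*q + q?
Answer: -516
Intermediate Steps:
v(B) = 1/B
x(p, q) = 3*q
-120 + 33*x(v(-1), -4) = -120 + 33*(3*(-4)) = -120 + 33*(-12) = -120 - 396 = -516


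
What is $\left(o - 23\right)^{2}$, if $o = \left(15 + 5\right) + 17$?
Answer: $196$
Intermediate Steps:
$o = 37$ ($o = 20 + 17 = 37$)
$\left(o - 23\right)^{2} = \left(37 - 23\right)^{2} = 14^{2} = 196$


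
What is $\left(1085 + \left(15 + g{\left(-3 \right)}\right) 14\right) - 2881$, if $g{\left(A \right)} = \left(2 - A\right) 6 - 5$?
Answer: $-1236$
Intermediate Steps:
$g{\left(A \right)} = 7 - 6 A$ ($g{\left(A \right)} = \left(12 - 6 A\right) - 5 = 7 - 6 A$)
$\left(1085 + \left(15 + g{\left(-3 \right)}\right) 14\right) - 2881 = \left(1085 + \left(15 + \left(7 - -18\right)\right) 14\right) - 2881 = \left(1085 + \left(15 + \left(7 + 18\right)\right) 14\right) - 2881 = \left(1085 + \left(15 + 25\right) 14\right) - 2881 = \left(1085 + 40 \cdot 14\right) - 2881 = \left(1085 + 560\right) - 2881 = 1645 - 2881 = -1236$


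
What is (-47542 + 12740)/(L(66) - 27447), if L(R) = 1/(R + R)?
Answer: 4593864/3623003 ≈ 1.2680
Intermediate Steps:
L(R) = 1/(2*R)
(-47542 + 12740)/(L(66) - 27447) = (-47542 + 12740)/((½)/66 - 27447) = -34802/((½)*(1/66) - 27447) = -34802/(1/132 - 27447) = -34802/(-3623003/132) = -34802*(-132/3623003) = 4593864/3623003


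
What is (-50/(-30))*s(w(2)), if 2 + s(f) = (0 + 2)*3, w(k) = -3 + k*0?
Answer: 20/3 ≈ 6.6667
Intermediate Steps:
w(k) = -3 (w(k) = -3 + 0 = -3)
s(f) = 4 (s(f) = -2 + (0 + 2)*3 = -2 + 2*3 = -2 + 6 = 4)
(-50/(-30))*s(w(2)) = -50/(-30)*4 = -50*(-1/30)*4 = (5/3)*4 = 20/3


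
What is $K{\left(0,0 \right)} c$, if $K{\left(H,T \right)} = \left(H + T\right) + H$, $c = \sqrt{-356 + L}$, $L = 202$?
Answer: $0$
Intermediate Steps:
$c = i \sqrt{154}$ ($c = \sqrt{-356 + 202} = \sqrt{-154} = i \sqrt{154} \approx 12.41 i$)
$K{\left(H,T \right)} = T + 2 H$
$K{\left(0,0 \right)} c = \left(0 + 2 \cdot 0\right) i \sqrt{154} = \left(0 + 0\right) i \sqrt{154} = 0 i \sqrt{154} = 0$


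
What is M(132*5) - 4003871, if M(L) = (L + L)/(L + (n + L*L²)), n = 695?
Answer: -230220464451977/57499471 ≈ -4.0039e+6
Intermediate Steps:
M(L) = 2*L/(695 + L + L³) (M(L) = (L + L)/(L + (695 + L*L²)) = (2*L)/(L + (695 + L³)) = (2*L)/(695 + L + L³) = 2*L/(695 + L + L³))
M(132*5) - 4003871 = 2*(132*5)/(695 + 132*5 + (132*5)³) - 4003871 = 2*660/(695 + 660 + 660³) - 4003871 = 2*660/(695 + 660 + 287496000) - 4003871 = 2*660/287497355 - 4003871 = 2*660*(1/287497355) - 4003871 = 264/57499471 - 4003871 = -230220464451977/57499471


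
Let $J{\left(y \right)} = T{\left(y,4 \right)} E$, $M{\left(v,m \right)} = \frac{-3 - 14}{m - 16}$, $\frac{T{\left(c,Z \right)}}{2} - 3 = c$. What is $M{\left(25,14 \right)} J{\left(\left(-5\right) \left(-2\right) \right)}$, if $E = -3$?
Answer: $-663$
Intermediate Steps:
$T{\left(c,Z \right)} = 6 + 2 c$
$M{\left(v,m \right)} = - \frac{17}{-16 + m}$
$J{\left(y \right)} = -18 - 6 y$ ($J{\left(y \right)} = \left(6 + 2 y\right) \left(-3\right) = -18 - 6 y$)
$M{\left(25,14 \right)} J{\left(\left(-5\right) \left(-2\right) \right)} = - \frac{17}{-16 + 14} \left(-18 - 6 \left(\left(-5\right) \left(-2\right)\right)\right) = - \frac{17}{-2} \left(-18 - 60\right) = \left(-17\right) \left(- \frac{1}{2}\right) \left(-18 - 60\right) = \frac{17}{2} \left(-78\right) = -663$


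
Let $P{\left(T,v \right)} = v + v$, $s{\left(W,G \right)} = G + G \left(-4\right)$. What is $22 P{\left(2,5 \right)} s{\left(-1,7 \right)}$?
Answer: $-4620$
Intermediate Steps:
$s{\left(W,G \right)} = - 3 G$ ($s{\left(W,G \right)} = G - 4 G = - 3 G$)
$P{\left(T,v \right)} = 2 v$
$22 P{\left(2,5 \right)} s{\left(-1,7 \right)} = 22 \cdot 2 \cdot 5 \left(\left(-3\right) 7\right) = 22 \cdot 10 \left(-21\right) = 220 \left(-21\right) = -4620$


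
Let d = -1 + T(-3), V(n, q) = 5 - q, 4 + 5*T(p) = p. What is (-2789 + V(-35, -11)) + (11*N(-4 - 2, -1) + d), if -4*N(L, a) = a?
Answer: -55453/20 ≈ -2772.6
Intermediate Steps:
T(p) = -⅘ + p/5
N(L, a) = -a/4
d = -12/5 (d = -1 + (-⅘ + (⅕)*(-3)) = -1 + (-⅘ - ⅗) = -1 - 7/5 = -12/5 ≈ -2.4000)
(-2789 + V(-35, -11)) + (11*N(-4 - 2, -1) + d) = (-2789 + (5 - 1*(-11))) + (11*(-¼*(-1)) - 12/5) = (-2789 + (5 + 11)) + (11*(¼) - 12/5) = (-2789 + 16) + (11/4 - 12/5) = -2773 + 7/20 = -55453/20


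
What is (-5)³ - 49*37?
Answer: -1938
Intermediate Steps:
(-5)³ - 49*37 = -125 - 1813 = -1938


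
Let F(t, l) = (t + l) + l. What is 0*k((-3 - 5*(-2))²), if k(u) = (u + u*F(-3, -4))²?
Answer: 0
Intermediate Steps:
F(t, l) = t + 2*l (F(t, l) = (l + t) + l = t + 2*l)
k(u) = 100*u² (k(u) = (u + u*(-3 + 2*(-4)))² = (u + u*(-3 - 8))² = (u + u*(-11))² = (u - 11*u)² = (-10*u)² = 100*u²)
0*k((-3 - 5*(-2))²) = 0*(100*((-3 - 5*(-2))²)²) = 0*(100*((-3 + 10)²)²) = 0*(100*(7²)²) = 0*(100*49²) = 0*(100*2401) = 0*240100 = 0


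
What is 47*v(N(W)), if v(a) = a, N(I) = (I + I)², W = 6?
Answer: 6768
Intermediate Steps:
N(I) = 4*I² (N(I) = (2*I)² = 4*I²)
47*v(N(W)) = 47*(4*6²) = 47*(4*36) = 47*144 = 6768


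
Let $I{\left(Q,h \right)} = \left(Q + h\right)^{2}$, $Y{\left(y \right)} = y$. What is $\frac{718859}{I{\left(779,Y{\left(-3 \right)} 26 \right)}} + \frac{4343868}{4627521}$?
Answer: $\frac{606790688623}{252663160769} \approx 2.4016$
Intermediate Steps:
$\frac{718859}{I{\left(779,Y{\left(-3 \right)} 26 \right)}} + \frac{4343868}{4627521} = \frac{718859}{\left(779 - 78\right)^{2}} + \frac{4343868}{4627521} = \frac{718859}{\left(779 - 78\right)^{2}} + 4343868 \cdot \frac{1}{4627521} = \frac{718859}{701^{2}} + \frac{482652}{514169} = \frac{718859}{491401} + \frac{482652}{514169} = \frac{606790688623}{252663160769}$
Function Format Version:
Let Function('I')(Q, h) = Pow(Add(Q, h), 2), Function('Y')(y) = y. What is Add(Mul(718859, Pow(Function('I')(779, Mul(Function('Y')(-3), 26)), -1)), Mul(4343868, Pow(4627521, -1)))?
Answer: Rational(606790688623, 252663160769) ≈ 2.4016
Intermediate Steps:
Add(Mul(718859, Pow(Function('I')(779, Mul(Function('Y')(-3), 26)), -1)), Mul(4343868, Pow(4627521, -1))) = Add(Mul(718859, Pow(Pow(Add(779, Mul(-3, 26)), 2), -1)), Mul(4343868, Pow(4627521, -1))) = Add(Mul(718859, Pow(Pow(Add(779, -78), 2), -1)), Mul(4343868, Rational(1, 4627521))) = Add(Mul(718859, Pow(Pow(701, 2), -1)), Rational(482652, 514169)) = Add(Mul(718859, Pow(491401, -1)), Rational(482652, 514169)) = Add(Mul(718859, Rational(1, 491401)), Rational(482652, 514169)) = Add(Rational(718859, 491401), Rational(482652, 514169)) = Rational(606790688623, 252663160769)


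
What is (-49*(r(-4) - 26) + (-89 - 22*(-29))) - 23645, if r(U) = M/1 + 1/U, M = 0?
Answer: -87239/4 ≈ -21810.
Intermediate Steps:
r(U) = 1/U (r(U) = 0/1 + 1/U = 0*1 + 1/U = 0 + 1/U = 1/U)
(-49*(r(-4) - 26) + (-89 - 22*(-29))) - 23645 = (-49*(1/(-4) - 26) + (-89 - 22*(-29))) - 23645 = (-49*(-¼ - 26) + (-89 + 638)) - 23645 = (-49*(-105/4) + 549) - 23645 = (5145/4 + 549) - 23645 = 7341/4 - 23645 = -87239/4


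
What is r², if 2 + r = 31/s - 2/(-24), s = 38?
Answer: 63001/51984 ≈ 1.2119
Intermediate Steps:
r = -251/228 (r = -2 + (31/38 - 2/(-24)) = -2 + (31*(1/38) - 2*(-1/24)) = -2 + (31/38 + 1/12) = -2 + 205/228 = -251/228 ≈ -1.1009)
r² = (-251/228)² = 63001/51984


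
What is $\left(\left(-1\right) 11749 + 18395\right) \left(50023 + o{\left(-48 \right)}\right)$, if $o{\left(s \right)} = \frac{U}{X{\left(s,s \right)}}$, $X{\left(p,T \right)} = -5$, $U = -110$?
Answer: $332599070$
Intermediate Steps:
$o{\left(s \right)} = 22$ ($o{\left(s \right)} = - \frac{110}{-5} = \left(-110\right) \left(- \frac{1}{5}\right) = 22$)
$\left(\left(-1\right) 11749 + 18395\right) \left(50023 + o{\left(-48 \right)}\right) = \left(\left(-1\right) 11749 + 18395\right) \left(50023 + 22\right) = \left(-11749 + 18395\right) 50045 = 6646 \cdot 50045 = 332599070$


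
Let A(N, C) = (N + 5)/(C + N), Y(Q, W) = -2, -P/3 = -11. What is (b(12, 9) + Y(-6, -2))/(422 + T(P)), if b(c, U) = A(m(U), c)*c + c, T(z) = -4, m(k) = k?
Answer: 9/209 ≈ 0.043062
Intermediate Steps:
P = 33 (P = -3*(-11) = 33)
A(N, C) = (5 + N)/(C + N)
b(c, U) = c + c*(5 + U)/(U + c) (b(c, U) = ((5 + U)/(c + U))*c + c = ((5 + U)/(U + c))*c + c = c*(5 + U)/(U + c) + c = c + c*(5 + U)/(U + c))
(b(12, 9) + Y(-6, -2))/(422 + T(P)) = (12*(5 + 12 + 2*9)/(9 + 12) - 2)/(422 - 4) = (12*(5 + 12 + 18)/21 - 2)/418 = (12*(1/21)*35 - 2)*(1/418) = (20 - 2)*(1/418) = 18*(1/418) = 9/209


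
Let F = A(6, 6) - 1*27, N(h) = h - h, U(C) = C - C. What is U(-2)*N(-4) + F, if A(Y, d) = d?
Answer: -21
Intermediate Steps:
U(C) = 0
N(h) = 0
F = -21 (F = 6 - 1*27 = 6 - 27 = -21)
U(-2)*N(-4) + F = 0*0 - 21 = 0 - 21 = -21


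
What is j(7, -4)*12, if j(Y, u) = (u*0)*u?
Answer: 0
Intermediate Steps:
j(Y, u) = 0 (j(Y, u) = 0*u = 0)
j(7, -4)*12 = 0*12 = 0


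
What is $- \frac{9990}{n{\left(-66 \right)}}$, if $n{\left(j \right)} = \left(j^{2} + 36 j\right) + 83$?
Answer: $- \frac{9990}{2063} \approx -4.8425$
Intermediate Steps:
$n{\left(j \right)} = 83 + j^{2} + 36 j$
$- \frac{9990}{n{\left(-66 \right)}} = - \frac{9990}{83 + \left(-66\right)^{2} + 36 \left(-66\right)} = - \frac{9990}{83 + 4356 - 2376} = - \frac{9990}{2063}$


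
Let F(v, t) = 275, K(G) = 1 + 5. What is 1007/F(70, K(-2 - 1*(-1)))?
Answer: 1007/275 ≈ 3.6618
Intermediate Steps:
K(G) = 6
1007/F(70, K(-2 - 1*(-1))) = 1007/275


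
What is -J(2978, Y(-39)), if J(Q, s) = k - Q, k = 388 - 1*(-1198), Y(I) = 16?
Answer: 1392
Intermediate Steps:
k = 1586 (k = 388 + 1198 = 1586)
J(Q, s) = 1586 - Q
-J(2978, Y(-39)) = -(1586 - 1*2978) = -(1586 - 2978) = -1*(-1392) = 1392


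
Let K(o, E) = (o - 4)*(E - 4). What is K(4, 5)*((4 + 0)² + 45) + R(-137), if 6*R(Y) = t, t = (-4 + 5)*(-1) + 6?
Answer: ⅚ ≈ 0.83333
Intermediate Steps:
K(o, E) = (-4 + E)*(-4 + o) (K(o, E) = (-4 + o)*(-4 + E) = (-4 + E)*(-4 + o))
t = 5 (t = 1*(-1) + 6 = -1 + 6 = 5)
R(Y) = ⅚ (R(Y) = (⅙)*5 = ⅚)
K(4, 5)*((4 + 0)² + 45) + R(-137) = (16 - 4*5 - 4*4 + 5*4)*((4 + 0)² + 45) + ⅚ = (16 - 20 - 16 + 20)*(4² + 45) + ⅚ = 0*(16 + 45) + ⅚ = 0*61 + ⅚ = 0 + ⅚ = ⅚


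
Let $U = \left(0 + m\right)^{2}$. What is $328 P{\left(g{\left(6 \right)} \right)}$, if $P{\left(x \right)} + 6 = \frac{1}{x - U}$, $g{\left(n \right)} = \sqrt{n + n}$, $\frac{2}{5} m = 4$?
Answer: $- \frac{4922296}{2497} - \frac{164 \sqrt{3}}{2497} \approx -1971.4$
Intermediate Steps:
$m = 10$ ($m = \frac{5}{2} \cdot 4 = 10$)
$g{\left(n \right)} = \sqrt{2} \sqrt{n}$ ($g{\left(n \right)} = \sqrt{2 n} = \sqrt{2} \sqrt{n}$)
$U = 100$ ($U = \left(0 + 10\right)^{2} = 10^{2} = 100$)
$P{\left(x \right)} = -6 + \frac{1}{-100 + x}$ ($P{\left(x \right)} = -6 + \frac{1}{x - 100} = -6 + \frac{1}{-100 + x}$)
$328 P{\left(g{\left(6 \right)} \right)} = 328 \frac{601 - 6 \sqrt{2} \sqrt{6}}{-100 + \sqrt{2} \sqrt{6}} = 328 \frac{601 - 6 \cdot 2 \sqrt{3}}{-100 + 2 \sqrt{3}} = 328 \frac{601 - 12 \sqrt{3}}{-100 + 2 \sqrt{3}} = \frac{328 \left(601 - 12 \sqrt{3}\right)}{-100 + 2 \sqrt{3}}$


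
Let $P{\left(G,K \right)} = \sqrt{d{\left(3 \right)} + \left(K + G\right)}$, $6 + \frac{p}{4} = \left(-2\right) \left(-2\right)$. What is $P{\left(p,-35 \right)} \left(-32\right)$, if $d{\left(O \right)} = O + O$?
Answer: $- 32 i \sqrt{37} \approx - 194.65 i$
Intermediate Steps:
$d{\left(O \right)} = 2 O$
$p = -8$ ($p = -24 + 4 \left(\left(-2\right) \left(-2\right)\right) = -24 + 4 \cdot 4 = -24 + 16 = -8$)
$P{\left(G,K \right)} = \sqrt{6 + G + K}$ ($P{\left(G,K \right)} = \sqrt{2 \cdot 3 + \left(K + G\right)} = \sqrt{6 + \left(G + K\right)} = \sqrt{6 + G + K}$)
$P{\left(p,-35 \right)} \left(-32\right) = \sqrt{6 - 8 - 35} \left(-32\right) = \sqrt{-37} \left(-32\right) = i \sqrt{37} \left(-32\right) = - 32 i \sqrt{37}$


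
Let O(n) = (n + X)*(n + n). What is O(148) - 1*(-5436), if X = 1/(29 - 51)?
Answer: 541536/11 ≈ 49231.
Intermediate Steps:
X = -1/22 (X = 1/(-22) = -1/22 ≈ -0.045455)
O(n) = 2*n*(-1/22 + n) (O(n) = (n - 1/22)*(n + n) = (-1/22 + n)*(2*n) = 2*n*(-1/22 + n))
O(148) - 1*(-5436) = (1/11)*148*(-1 + 22*148) - 1*(-5436) = (1/11)*148*(-1 + 3256) + 5436 = (1/11)*148*3255 + 5436 = 481740/11 + 5436 = 541536/11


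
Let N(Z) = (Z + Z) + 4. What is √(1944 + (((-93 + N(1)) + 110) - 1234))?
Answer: √733 ≈ 27.074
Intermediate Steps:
N(Z) = 4 + 2*Z (N(Z) = 2*Z + 4 = 4 + 2*Z)
√(1944 + (((-93 + N(1)) + 110) - 1234)) = √(1944 + (((-93 + (4 + 2*1)) + 110) - 1234)) = √(1944 + (((-93 + (4 + 2)) + 110) - 1234)) = √(1944 + (((-93 + 6) + 110) - 1234)) = √(1944 + ((-87 + 110) - 1234)) = √(1944 + (23 - 1234)) = √(1944 - 1211) = √733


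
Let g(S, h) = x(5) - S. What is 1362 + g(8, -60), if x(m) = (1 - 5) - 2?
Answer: 1348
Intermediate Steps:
x(m) = -6 (x(m) = -4 - 2 = -6)
g(S, h) = -6 - S
1362 + g(8, -60) = 1362 + (-6 - 1*8) = 1362 + (-6 - 8) = 1362 - 14 = 1348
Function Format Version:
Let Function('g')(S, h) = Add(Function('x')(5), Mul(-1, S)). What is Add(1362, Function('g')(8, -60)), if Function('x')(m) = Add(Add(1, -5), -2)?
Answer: 1348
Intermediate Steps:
Function('x')(m) = -6 (Function('x')(m) = Add(-4, -2) = -6)
Function('g')(S, h) = Add(-6, Mul(-1, S))
Add(1362, Function('g')(8, -60)) = Add(1362, Add(-6, Mul(-1, 8))) = Add(1362, Add(-6, -8)) = Add(1362, -14) = 1348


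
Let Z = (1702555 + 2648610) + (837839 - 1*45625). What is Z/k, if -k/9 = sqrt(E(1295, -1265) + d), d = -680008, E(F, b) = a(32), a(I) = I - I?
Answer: 5143379*I*sqrt(170002)/3060036 ≈ 693.03*I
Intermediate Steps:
a(I) = 0
E(F, b) = 0
k = -18*I*sqrt(170002) (k = -9*sqrt(0 - 680008) = -18*I*sqrt(170002) ≈ -7421.6*I)
Z = 5143379 (Z = 4351165 + (837839 - 45625) = 4351165 + 792214 = 5143379)
Z/k = 5143379/((-18*I*sqrt(170002))) = 5143379*(I*sqrt(170002)/3060036) = 5143379*I*sqrt(170002)/3060036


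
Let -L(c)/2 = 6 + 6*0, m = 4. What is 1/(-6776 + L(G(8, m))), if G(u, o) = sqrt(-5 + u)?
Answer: -1/6788 ≈ -0.00014732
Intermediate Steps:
L(c) = -12 (L(c) = -2*(6 + 6*0) = -2*(6 + 0) = -2*6 = -12)
1/(-6776 + L(G(8, m))) = 1/(-6776 - 12) = 1/(-6788) = -1/6788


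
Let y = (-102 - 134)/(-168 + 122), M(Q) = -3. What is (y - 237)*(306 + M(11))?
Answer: -1615899/23 ≈ -70257.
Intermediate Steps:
y = 118/23 (y = -236/(-46) = -236*(-1/46) = 118/23 ≈ 5.1304)
(y - 237)*(306 + M(11)) = (118/23 - 237)*(306 - 3) = -5333/23*303 = -1615899/23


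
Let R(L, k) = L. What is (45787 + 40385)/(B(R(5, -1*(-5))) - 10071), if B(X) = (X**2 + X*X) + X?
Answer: -21543/2504 ≈ -8.6034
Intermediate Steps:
B(X) = X + 2*X**2 (B(X) = (X**2 + X**2) + X = 2*X**2 + X = X + 2*X**2)
(45787 + 40385)/(B(R(5, -1*(-5))) - 10071) = (45787 + 40385)/(5*(1 + 2*5) - 10071) = 86172/(5*(1 + 10) - 10071) = 86172/(5*11 - 10071) = 86172/(55 - 10071) = 86172/(-10016) = 86172*(-1/10016) = -21543/2504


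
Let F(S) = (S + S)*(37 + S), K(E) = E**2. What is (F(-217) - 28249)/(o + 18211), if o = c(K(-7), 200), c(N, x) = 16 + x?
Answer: 49871/18427 ≈ 2.7064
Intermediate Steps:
F(S) = 2*S*(37 + S) (F(S) = (2*S)*(37 + S) = 2*S*(37 + S))
o = 216 (o = 16 + 200 = 216)
(F(-217) - 28249)/(o + 18211) = (2*(-217)*(37 - 217) - 28249)/(216 + 18211) = (2*(-217)*(-180) - 28249)/18427 = (78120 - 28249)*(1/18427) = 49871*(1/18427) = 49871/18427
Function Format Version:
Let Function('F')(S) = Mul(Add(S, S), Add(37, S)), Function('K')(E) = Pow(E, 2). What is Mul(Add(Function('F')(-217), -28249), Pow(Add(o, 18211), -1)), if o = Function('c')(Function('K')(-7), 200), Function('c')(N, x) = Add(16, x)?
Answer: Rational(49871, 18427) ≈ 2.7064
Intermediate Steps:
Function('F')(S) = Mul(2, S, Add(37, S)) (Function('F')(S) = Mul(Mul(2, S), Add(37, S)) = Mul(2, S, Add(37, S)))
o = 216 (o = Add(16, 200) = 216)
Mul(Add(Function('F')(-217), -28249), Pow(Add(o, 18211), -1)) = Mul(Add(Mul(2, -217, Add(37, -217)), -28249), Pow(Add(216, 18211), -1)) = Mul(Add(Mul(2, -217, -180), -28249), Pow(18427, -1)) = Mul(Add(78120, -28249), Rational(1, 18427)) = Mul(49871, Rational(1, 18427)) = Rational(49871, 18427)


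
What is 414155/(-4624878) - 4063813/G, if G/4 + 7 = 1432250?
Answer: -10583660869237/13247898282708 ≈ -0.79889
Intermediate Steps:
G = 5728972 (G = -28 + 4*1432250 = -28 + 5729000 = 5728972)
414155/(-4624878) - 4063813/G = 414155/(-4624878) - 4063813/5728972 = 414155*(-1/4624878) - 4063813*1/5728972 = -414155/4624878 - 4063813/5728972 = -10583660869237/13247898282708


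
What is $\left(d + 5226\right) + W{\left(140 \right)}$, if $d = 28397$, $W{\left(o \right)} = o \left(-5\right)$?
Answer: $32923$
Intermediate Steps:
$W{\left(o \right)} = - 5 o$
$\left(d + 5226\right) + W{\left(140 \right)} = \left(28397 + 5226\right) - 700 = 33623 - 700 = 32923$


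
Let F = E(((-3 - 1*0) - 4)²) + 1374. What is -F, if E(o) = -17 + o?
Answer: -1406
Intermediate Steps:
F = 1406 (F = (-17 + ((-3 - 1*0) - 4)²) + 1374 = (-17 + ((-3 + 0) - 4)²) + 1374 = (-17 + (-3 - 4)²) + 1374 = (-17 + (-7)²) + 1374 = (-17 + 49) + 1374 = 32 + 1374 = 1406)
-F = -1*1406 = -1406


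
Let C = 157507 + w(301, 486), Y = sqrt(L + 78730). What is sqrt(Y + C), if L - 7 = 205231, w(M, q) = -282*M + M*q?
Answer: sqrt(218911 + 24*sqrt(493)) ≈ 468.45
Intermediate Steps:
L = 205238 (L = 7 + 205231 = 205238)
Y = 24*sqrt(493) (Y = sqrt(205238 + 78730) = sqrt(283968) = 24*sqrt(493) ≈ 532.89)
C = 218911 (C = 157507 + 301*(-282 + 486) = 157507 + 301*204 = 157507 + 61404 = 218911)
sqrt(Y + C) = sqrt(24*sqrt(493) + 218911) = sqrt(218911 + 24*sqrt(493))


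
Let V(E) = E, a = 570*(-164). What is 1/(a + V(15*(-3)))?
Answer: -1/93525 ≈ -1.0692e-5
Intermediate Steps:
a = -93480
1/(a + V(15*(-3))) = 1/(-93480 + 15*(-3)) = 1/(-93480 - 45) = 1/(-93525) = -1/93525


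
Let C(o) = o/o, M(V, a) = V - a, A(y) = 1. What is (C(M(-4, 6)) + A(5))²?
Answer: 4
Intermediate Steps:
C(o) = 1
(C(M(-4, 6)) + A(5))² = (1 + 1)² = 2² = 4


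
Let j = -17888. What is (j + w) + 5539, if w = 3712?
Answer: -8637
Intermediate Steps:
(j + w) + 5539 = (-17888 + 3712) + 5539 = -14176 + 5539 = -8637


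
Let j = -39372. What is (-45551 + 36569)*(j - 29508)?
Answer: 618680160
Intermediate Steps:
(-45551 + 36569)*(j - 29508) = (-45551 + 36569)*(-39372 - 29508) = -8982*(-68880) = 618680160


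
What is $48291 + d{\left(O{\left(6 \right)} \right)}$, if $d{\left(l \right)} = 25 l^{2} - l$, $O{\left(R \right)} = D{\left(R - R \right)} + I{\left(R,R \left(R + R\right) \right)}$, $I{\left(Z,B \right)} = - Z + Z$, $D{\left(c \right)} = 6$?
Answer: $49185$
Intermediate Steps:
$I{\left(Z,B \right)} = 0$
$O{\left(R \right)} = 6$ ($O{\left(R \right)} = 6 + 0 = 6$)
$d{\left(l \right)} = - l + 25 l^{2}$
$48291 + d{\left(O{\left(6 \right)} \right)} = 48291 + 6 \left(-1 + 25 \cdot 6\right) = 48291 + 6 \left(-1 + 150\right) = 48291 + 6 \cdot 149 = 48291 + 894 = 49185$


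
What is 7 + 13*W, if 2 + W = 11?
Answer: 124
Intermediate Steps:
W = 9 (W = -2 + 11 = 9)
7 + 13*W = 7 + 13*9 = 7 + 117 = 124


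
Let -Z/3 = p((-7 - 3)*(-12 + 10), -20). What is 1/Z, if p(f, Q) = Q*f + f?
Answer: 1/1140 ≈ 0.00087719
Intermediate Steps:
p(f, Q) = f + Q*f
Z = 1140 (Z = -3*(-7 - 3)*(-12 + 10)*(1 - 20) = -3*(-10*(-2))*(-19) = -60*(-19) = -3*(-380) = 1140)
1/Z = 1/1140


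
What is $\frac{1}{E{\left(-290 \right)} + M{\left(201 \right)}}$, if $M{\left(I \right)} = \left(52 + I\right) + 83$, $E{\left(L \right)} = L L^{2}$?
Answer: $- \frac{1}{24388664} \approx -4.1003 \cdot 10^{-8}$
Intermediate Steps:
$E{\left(L \right)} = L^{3}$
$M{\left(I \right)} = 135 + I$
$\frac{1}{E{\left(-290 \right)} + M{\left(201 \right)}} = \frac{1}{\left(-290\right)^{3} + \left(135 + 201\right)} = \frac{1}{-24389000 + 336} = \frac{1}{-24388664} = - \frac{1}{24388664}$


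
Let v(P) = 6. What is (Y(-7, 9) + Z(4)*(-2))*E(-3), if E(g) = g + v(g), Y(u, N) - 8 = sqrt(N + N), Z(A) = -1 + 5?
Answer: 9*sqrt(2) ≈ 12.728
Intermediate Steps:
Z(A) = 4
Y(u, N) = 8 + sqrt(2)*sqrt(N) (Y(u, N) = 8 + sqrt(N + N) = 8 + sqrt(2*N) = 8 + sqrt(2)*sqrt(N))
E(g) = 6 + g (E(g) = g + 6 = 6 + g)
(Y(-7, 9) + Z(4)*(-2))*E(-3) = ((8 + sqrt(2)*sqrt(9)) + 4*(-2))*(6 - 3) = ((8 + sqrt(2)*3) - 8)*3 = ((8 + 3*sqrt(2)) - 8)*3 = (3*sqrt(2))*3 = 9*sqrt(2)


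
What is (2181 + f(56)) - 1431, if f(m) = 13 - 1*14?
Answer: 749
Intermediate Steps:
f(m) = -1 (f(m) = 13 - 14 = -1)
(2181 + f(56)) - 1431 = (2181 - 1) - 1431 = 2180 - 1431 = 749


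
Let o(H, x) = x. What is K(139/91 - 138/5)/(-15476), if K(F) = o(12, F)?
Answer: 11863/7041580 ≈ 0.0016847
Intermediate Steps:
K(F) = F
K(139/91 - 138/5)/(-15476) = (139/91 - 138/5)/(-15476) = (139*(1/91) - 138*⅕)*(-1/15476) = (139/91 - 138/5)*(-1/15476) = -11863/455*(-1/15476) = 11863/7041580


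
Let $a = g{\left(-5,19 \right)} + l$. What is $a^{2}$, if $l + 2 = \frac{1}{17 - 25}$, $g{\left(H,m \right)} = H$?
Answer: $\frac{3249}{64} \approx 50.766$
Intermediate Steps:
$l = - \frac{17}{8}$ ($l = -2 + \frac{1}{17 - 25} = -2 + \frac{1}{-8} = -2 - \frac{1}{8} = - \frac{17}{8} \approx -2.125$)
$a = - \frac{57}{8}$ ($a = -5 - \frac{17}{8} = - \frac{57}{8} \approx -7.125$)
$a^{2} = \left(- \frac{57}{8}\right)^{2} = \frac{3249}{64}$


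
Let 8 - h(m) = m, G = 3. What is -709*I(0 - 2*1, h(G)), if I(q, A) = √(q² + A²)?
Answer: -709*√29 ≈ -3818.1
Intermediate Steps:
h(m) = 8 - m
I(q, A) = √(A² + q²)
-709*I(0 - 2*1, h(G)) = -709*√((8 - 1*3)² + (0 - 2*1)²) = -709*√((8 - 3)² + (0 - 2)²) = -709*√(5² + (-2)²) = -709*√(25 + 4) = -709*√29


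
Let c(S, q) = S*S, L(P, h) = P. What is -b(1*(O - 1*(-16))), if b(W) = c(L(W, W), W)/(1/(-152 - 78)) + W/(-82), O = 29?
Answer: 38191545/82 ≈ 4.6575e+5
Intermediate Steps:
c(S, q) = S²
b(W) = -230*W² - W/82 (b(W) = W²/(1/(-152 - 78)) + W/(-82) = W²/(1/(-230)) + W*(-1/82) = W²/(-1/230) - W/82 = W²*(-230) - W/82 = -230*W² - W/82)
-b(1*(O - 1*(-16))) = -1*(29 - 1*(-16))*(-1 - 18860*(29 - 1*(-16)))/82 = -1*(29 + 16)*(-1 - 18860*(29 + 16))/82 = -1*45*(-1 - 18860*45)/82 = -45*(-1 - 18860*45)/82 = -45*(-1 - 848700)/82 = -45*(-848701)/82 = -1*(-38191545/82) = 38191545/82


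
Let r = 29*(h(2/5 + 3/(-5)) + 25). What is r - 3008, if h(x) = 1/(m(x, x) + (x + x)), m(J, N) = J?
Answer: -6994/3 ≈ -2331.3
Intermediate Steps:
h(x) = 1/(3*x) (h(x) = 1/(x + (x + x)) = 1/(x + 2*x) = 1/(3*x))
r = 2030/3 (r = 29*(1/(3*(2/5 + 3/(-5))) + 25) = 29*(1/(3*(2*(⅕) + 3*(-⅕))) + 25) = 29*(1/(3*(⅖ - ⅗)) + 25) = 29*(1/(3*(-⅕)) + 25) = 29*((⅓)*(-5) + 25) = 29*(-5/3 + 25) = 29*(70/3) = 2030/3 ≈ 676.67)
r - 3008 = 2030/3 - 3008 = -6994/3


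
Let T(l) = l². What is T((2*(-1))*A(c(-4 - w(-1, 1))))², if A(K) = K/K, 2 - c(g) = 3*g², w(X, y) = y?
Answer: 16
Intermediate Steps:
c(g) = 2 - 3*g²
A(K) = 1
T((2*(-1))*A(c(-4 - w(-1, 1))))² = (((2*(-1))*1)²)² = ((-2*1)²)² = ((-2)²)² = 4² = 16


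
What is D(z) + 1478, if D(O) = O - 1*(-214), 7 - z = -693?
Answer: 2392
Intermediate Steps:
z = 700 (z = 7 - 1*(-693) = 7 + 693 = 700)
D(O) = 214 + O (D(O) = O + 214 = 214 + O)
D(z) + 1478 = (214 + 700) + 1478 = 914 + 1478 = 2392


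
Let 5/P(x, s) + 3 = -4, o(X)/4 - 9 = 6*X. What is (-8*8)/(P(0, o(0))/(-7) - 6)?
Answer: 3136/289 ≈ 10.851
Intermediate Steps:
o(X) = 36 + 24*X (o(X) = 36 + 4*(6*X) = 36 + 24*X)
P(x, s) = -5/7 (P(x, s) = 5/(-3 - 4) = 5/(-7) = 5*(-⅐) = -5/7)
(-8*8)/(P(0, o(0))/(-7) - 6) = (-8*8)/(-5/7/(-7) - 6) = -64/(-5/7*(-⅐) - 6) = -64/(5/49 - 6) = -64/(-289/49) = -64*(-49/289) = 3136/289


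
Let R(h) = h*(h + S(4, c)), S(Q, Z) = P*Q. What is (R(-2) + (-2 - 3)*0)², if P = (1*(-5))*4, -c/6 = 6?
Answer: 26896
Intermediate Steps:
c = -36 (c = -6*6 = -36)
P = -20 (P = -5*4 = -20)
S(Q, Z) = -20*Q
R(h) = h*(-80 + h) (R(h) = h*(h - 20*4) = h*(h - 80) = h*(-80 + h))
(R(-2) + (-2 - 3)*0)² = (-2*(-80 - 2) + (-2 - 3)*0)² = (-2*(-82) - 5*0)² = (164 + 0)² = 164² = 26896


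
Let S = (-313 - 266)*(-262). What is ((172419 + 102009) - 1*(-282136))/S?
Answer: 278282/75849 ≈ 3.6689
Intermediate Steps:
S = 151698 (S = -579*(-262) = 151698)
((172419 + 102009) - 1*(-282136))/S = ((172419 + 102009) - 1*(-282136))/151698 = (274428 + 282136)*(1/151698) = 556564*(1/151698) = 278282/75849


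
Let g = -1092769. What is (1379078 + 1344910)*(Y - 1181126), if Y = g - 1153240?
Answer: -9335474614380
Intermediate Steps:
Y = -2246009 (Y = -1092769 - 1153240 = -2246009)
(1379078 + 1344910)*(Y - 1181126) = (1379078 + 1344910)*(-2246009 - 1181126) = 2723988*(-3427135) = -9335474614380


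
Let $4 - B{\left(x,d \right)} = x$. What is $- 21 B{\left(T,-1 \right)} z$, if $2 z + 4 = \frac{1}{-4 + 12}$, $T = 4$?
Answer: $0$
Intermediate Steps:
$z = - \frac{31}{16}$ ($z = -2 + \frac{1}{2 \left(-4 + 12\right)} = -2 + \frac{1}{2 \cdot 8} = -2 + \frac{1}{2} \cdot \frac{1}{8} = -2 + \frac{1}{16} = - \frac{31}{16} \approx -1.9375$)
$B{\left(x,d \right)} = 4 - x$
$- 21 B{\left(T,-1 \right)} z = - 21 \left(4 - 4\right) \left(- \frac{31}{16}\right) = \left(-21\right) 0 \left(- \frac{31}{16}\right) = 0 \left(- \frac{31}{16}\right) = 0$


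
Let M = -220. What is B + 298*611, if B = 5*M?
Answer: 180978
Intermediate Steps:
B = -1100 (B = 5*(-220) = -1100)
B + 298*611 = -1100 + 298*611 = -1100 + 182078 = 180978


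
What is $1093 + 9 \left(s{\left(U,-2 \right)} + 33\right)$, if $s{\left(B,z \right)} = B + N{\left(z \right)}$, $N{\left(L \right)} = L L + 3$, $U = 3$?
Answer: $1480$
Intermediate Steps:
$N{\left(L \right)} = 3 + L^{2}$ ($N{\left(L \right)} = L^{2} + 3 = 3 + L^{2}$)
$s{\left(B,z \right)} = 3 + B + z^{2}$ ($s{\left(B,z \right)} = B + \left(3 + z^{2}\right) = 3 + B + z^{2}$)
$1093 + 9 \left(s{\left(U,-2 \right)} + 33\right) = 1093 + 9 \left(\left(3 + 3 + \left(-2\right)^{2}\right) + 33\right) = 1093 + 9 \left(\left(3 + 3 + 4\right) + 33\right) = 1093 + 9 \left(10 + 33\right) = 1093 + 9 \cdot 43 = 1093 + 387 = 1480$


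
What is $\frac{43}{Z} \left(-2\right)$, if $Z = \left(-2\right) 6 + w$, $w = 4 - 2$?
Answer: $\frac{43}{5} \approx 8.6$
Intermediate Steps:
$w = 2$
$Z = -10$ ($Z = \left(-2\right) 6 + 2 = -12 + 2 = -10$)
$\frac{43}{Z} \left(-2\right) = \frac{43}{-10} \left(-2\right) = 43 \left(- \frac{1}{10}\right) \left(-2\right) = \left(- \frac{43}{10}\right) \left(-2\right) = \frac{43}{5}$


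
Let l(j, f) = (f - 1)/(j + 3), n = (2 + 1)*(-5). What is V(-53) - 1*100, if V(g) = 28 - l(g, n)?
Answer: -1808/25 ≈ -72.320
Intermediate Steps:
n = -15 (n = 3*(-5) = -15)
l(j, f) = (-1 + f)/(3 + j)
V(g) = 28 + 16/(3 + g) (V(g) = 28 - (-1 - 15)/(3 + g) = 28 - (-16)/(3 + g) = 28 + 16/(3 + g))
V(-53) - 1*100 = 4*(25 + 7*(-53))/(3 - 53) - 1*100 = 4*(25 - 371)/(-50) - 100 = 4*(-1/50)*(-346) - 100 = 692/25 - 100 = -1808/25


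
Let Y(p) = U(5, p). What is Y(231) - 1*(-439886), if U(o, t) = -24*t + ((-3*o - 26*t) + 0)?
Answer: 428321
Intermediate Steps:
U(o, t) = -50*t - 3*o (U(o, t) = -24*t + ((-26*t - 3*o) + 0) = -24*t + (-26*t - 3*o) = -50*t - 3*o)
Y(p) = -15 - 50*p (Y(p) = -50*p - 3*5 = -50*p - 15 = -15 - 50*p)
Y(231) - 1*(-439886) = (-15 - 50*231) - 1*(-439886) = (-15 - 11550) + 439886 = -11565 + 439886 = 428321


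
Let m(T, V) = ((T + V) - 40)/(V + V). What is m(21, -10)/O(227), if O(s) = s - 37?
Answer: 29/3800 ≈ 0.0076316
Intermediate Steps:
m(T, V) = (-40 + T + V)/(2*V) (m(T, V) = (-40 + T + V)/((2*V)) = (-40 + T + V)*(1/(2*V)) = (-40 + T + V)/(2*V))
O(s) = -37 + s
m(21, -10)/O(227) = ((½)*(-40 + 21 - 10)/(-10))/(-37 + 227) = ((½)*(-⅒)*(-29))/190 = (29/20)*(1/190) = 29/3800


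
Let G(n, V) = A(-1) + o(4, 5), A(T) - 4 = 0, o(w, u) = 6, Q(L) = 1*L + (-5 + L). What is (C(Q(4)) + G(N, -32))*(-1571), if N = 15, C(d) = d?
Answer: -20423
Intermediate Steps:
Q(L) = -5 + 2*L (Q(L) = L + (-5 + L) = -5 + 2*L)
A(T) = 4 (A(T) = 4 + 0 = 4)
G(n, V) = 10 (G(n, V) = 4 + 6 = 10)
(C(Q(4)) + G(N, -32))*(-1571) = ((-5 + 2*4) + 10)*(-1571) = ((-5 + 8) + 10)*(-1571) = (3 + 10)*(-1571) = 13*(-1571) = -20423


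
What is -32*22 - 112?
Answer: -816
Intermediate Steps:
-32*22 - 112 = -704 - 112 = -816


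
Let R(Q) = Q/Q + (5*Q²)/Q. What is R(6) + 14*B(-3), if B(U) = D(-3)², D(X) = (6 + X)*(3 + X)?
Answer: 31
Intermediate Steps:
D(X) = (3 + X)*(6 + X)
R(Q) = 1 + 5*Q
B(U) = 0 (B(U) = (18 + (-3)² + 9*(-3))² = (18 + 9 - 27)² = 0² = 0)
R(6) + 14*B(-3) = (1 + 5*6) + 14*0 = (1 + 30) + 0 = 31 + 0 = 31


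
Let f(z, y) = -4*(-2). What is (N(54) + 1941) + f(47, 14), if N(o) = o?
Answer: 2003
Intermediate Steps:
f(z, y) = 8
(N(54) + 1941) + f(47, 14) = (54 + 1941) + 8 = 1995 + 8 = 2003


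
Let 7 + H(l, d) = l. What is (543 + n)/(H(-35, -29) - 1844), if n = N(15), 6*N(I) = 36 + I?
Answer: -1103/3772 ≈ -0.29242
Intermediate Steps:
N(I) = 6 + I/6 (N(I) = (36 + I)/6 = 6 + I/6)
H(l, d) = -7 + l
n = 17/2 (n = 6 + (1/6)*15 = 6 + 5/2 = 17/2 ≈ 8.5000)
(543 + n)/(H(-35, -29) - 1844) = (543 + 17/2)/((-7 - 35) - 1844) = 1103/(2*(-42 - 1844)) = (1103/2)/(-1886) = (1103/2)*(-1/1886) = -1103/3772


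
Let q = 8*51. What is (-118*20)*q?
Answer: -962880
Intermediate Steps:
q = 408
(-118*20)*q = -118*20*408 = -2360*408 = -962880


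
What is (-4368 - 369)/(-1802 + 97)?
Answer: 4737/1705 ≈ 2.7783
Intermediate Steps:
(-4368 - 369)/(-1802 + 97) = -4737/(-1705) = -4737*(-1/1705) = 4737/1705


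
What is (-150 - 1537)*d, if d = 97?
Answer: -163639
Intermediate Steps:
(-150 - 1537)*d = (-150 - 1537)*97 = -1687*97 = -163639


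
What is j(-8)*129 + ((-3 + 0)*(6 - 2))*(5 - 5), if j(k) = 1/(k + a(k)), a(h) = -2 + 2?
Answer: -129/8 ≈ -16.125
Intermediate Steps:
a(h) = 0
j(k) = 1/k (j(k) = 1/(k + 0) = 1/k)
j(-8)*129 + ((-3 + 0)*(6 - 2))*(5 - 5) = 129/(-8) + ((-3 + 0)*(6 - 2))*(5 - 5) = -1/8*129 - 3*4*0 = -129/8 - 12*0 = -129/8 + 0 = -129/8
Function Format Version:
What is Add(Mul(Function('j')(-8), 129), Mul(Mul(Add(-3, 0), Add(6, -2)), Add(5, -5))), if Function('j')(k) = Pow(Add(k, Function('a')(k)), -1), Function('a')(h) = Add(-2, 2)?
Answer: Rational(-129, 8) ≈ -16.125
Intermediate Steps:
Function('a')(h) = 0
Function('j')(k) = Pow(k, -1) (Function('j')(k) = Pow(Add(k, 0), -1) = Pow(k, -1))
Add(Mul(Function('j')(-8), 129), Mul(Mul(Add(-3, 0), Add(6, -2)), Add(5, -5))) = Add(Mul(Pow(-8, -1), 129), Mul(Mul(Add(-3, 0), Add(6, -2)), Add(5, -5))) = Add(Mul(Rational(-1, 8), 129), Mul(Mul(-3, 4), 0)) = Add(Rational(-129, 8), Mul(-12, 0)) = Add(Rational(-129, 8), 0) = Rational(-129, 8)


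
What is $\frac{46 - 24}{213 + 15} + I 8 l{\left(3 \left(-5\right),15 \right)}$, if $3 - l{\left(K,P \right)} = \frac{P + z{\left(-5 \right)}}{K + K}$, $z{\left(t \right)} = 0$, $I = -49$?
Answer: $- \frac{156397}{114} \approx -1371.9$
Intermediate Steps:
$l{\left(K,P \right)} = 3 - \frac{P}{2 K}$ ($l{\left(K,P \right)} = 3 - \frac{P + 0}{K + K} = 3 - \frac{P}{2 K}$)
$\frac{46 - 24}{213 + 15} + I 8 l{\left(3 \left(-5\right),15 \right)} = \frac{46 - 24}{213 + 15} + \left(-49\right) 8 \left(3 - \frac{15}{2 \cdot 3 \left(-5\right)}\right) = \frac{22}{228} - 392 \left(3 - \frac{15}{2 \left(-15\right)}\right) = 22 \cdot \frac{1}{228} - 392 \left(3 - \frac{15}{2} \left(- \frac{1}{15}\right)\right) = \frac{11}{114} - 392 \left(3 + \frac{1}{2}\right) = \frac{11}{114} - 1372 = - \frac{156397}{114}$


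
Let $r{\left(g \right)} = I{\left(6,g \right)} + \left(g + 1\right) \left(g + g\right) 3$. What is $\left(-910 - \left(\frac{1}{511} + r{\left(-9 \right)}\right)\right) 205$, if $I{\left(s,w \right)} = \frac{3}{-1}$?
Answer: $- \frac{140267150}{511} \approx -2.745 \cdot 10^{5}$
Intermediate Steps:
$I{\left(s,w \right)} = -3$ ($I{\left(s,w \right)} = 3 \left(-1\right) = -3$)
$r{\left(g \right)} = -3 + 6 g \left(1 + g\right)$ ($r{\left(g \right)} = -3 + \left(g + 1\right) \left(g + g\right) 3 = -3 + \left(1 + g\right) 2 g 3 = -3 + 2 g \left(1 + g\right) 3 = -3 + 6 g \left(1 + g\right)$)
$\left(-910 - \left(\frac{1}{511} + r{\left(-9 \right)}\right)\right) 205 = \left(-910 - \left(-3 - 54 + 486 + \frac{1}{511}\right)\right) 205 = \left(-910 - \left(- \frac{29126}{511} + 486\right)\right) 205 = \left(-910 - \frac{219220}{511}\right) 205 = \left(- \frac{684230}{511}\right) 205 = - \frac{140267150}{511}$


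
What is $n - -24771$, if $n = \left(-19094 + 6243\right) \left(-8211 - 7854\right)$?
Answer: $206476086$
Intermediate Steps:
$n = 206451315$ ($n = \left(-12851\right) \left(-16065\right) = 206451315$)
$n - -24771 = 206451315 - -24771 = 206451315 + 24771 = 206476086$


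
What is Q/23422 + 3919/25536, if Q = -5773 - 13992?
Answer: -29494873/42721728 ≈ -0.69040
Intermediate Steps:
Q = -19765
Q/23422 + 3919/25536 = -19765/23422 + 3919/25536 = -29494873/42721728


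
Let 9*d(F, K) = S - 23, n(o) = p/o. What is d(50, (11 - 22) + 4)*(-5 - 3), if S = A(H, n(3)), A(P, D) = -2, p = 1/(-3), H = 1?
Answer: 200/9 ≈ 22.222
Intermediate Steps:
p = -⅓ ≈ -0.33333
n(o) = -1/(3*o)
S = -2
d(F, K) = -25/9 (d(F, K) = (-2 - 23)/9 = (⅑)*(-25) = -25/9)
d(50, (11 - 22) + 4)*(-5 - 3) = -25*(-5 - 3)/9 = -25/9*(-8) = 200/9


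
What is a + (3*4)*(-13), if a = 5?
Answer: -151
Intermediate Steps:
a + (3*4)*(-13) = 5 + (3*4)*(-13) = 5 + 12*(-13) = 5 - 156 = -151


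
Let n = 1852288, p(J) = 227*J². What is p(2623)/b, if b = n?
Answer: 1561789283/1852288 ≈ 843.17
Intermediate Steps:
b = 1852288
p(2623)/b = (227*2623²)/1852288 = (227*6880129)*(1/1852288) = 1561789283*(1/1852288) = 1561789283/1852288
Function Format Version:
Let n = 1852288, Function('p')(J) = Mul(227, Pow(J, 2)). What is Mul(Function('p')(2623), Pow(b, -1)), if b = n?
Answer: Rational(1561789283, 1852288) ≈ 843.17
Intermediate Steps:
b = 1852288
Mul(Function('p')(2623), Pow(b, -1)) = Mul(Mul(227, Pow(2623, 2)), Pow(1852288, -1)) = Mul(Mul(227, 6880129), Rational(1, 1852288)) = Mul(1561789283, Rational(1, 1852288)) = Rational(1561789283, 1852288)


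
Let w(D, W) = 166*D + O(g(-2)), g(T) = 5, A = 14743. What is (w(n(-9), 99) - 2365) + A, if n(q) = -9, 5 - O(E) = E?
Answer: 10884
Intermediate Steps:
O(E) = 5 - E
w(D, W) = 166*D (w(D, W) = 166*D + (5 - 1*5) = 166*D + (5 - 5) = 166*D + 0 = 166*D)
(w(n(-9), 99) - 2365) + A = (166*(-9) - 2365) + 14743 = (-1494 - 2365) + 14743 = -3859 + 14743 = 10884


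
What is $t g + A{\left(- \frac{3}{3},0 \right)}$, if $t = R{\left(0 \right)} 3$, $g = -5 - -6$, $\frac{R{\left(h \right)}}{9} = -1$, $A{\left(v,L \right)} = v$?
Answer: $-28$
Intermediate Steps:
$R{\left(h \right)} = -9$ ($R{\left(h \right)} = 9 \left(-1\right) = -9$)
$g = 1$ ($g = -5 + 6 = 1$)
$t = -27$ ($t = \left(-9\right) 3 = -27$)
$t g + A{\left(- \frac{3}{3},0 \right)} = \left(-27\right) 1 - \frac{3}{3} = -27 - 1 = -28$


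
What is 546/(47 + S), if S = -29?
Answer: 91/3 ≈ 30.333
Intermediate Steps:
546/(47 + S) = 546/(47 - 29) = 546/18 = 546*(1/18) = 91/3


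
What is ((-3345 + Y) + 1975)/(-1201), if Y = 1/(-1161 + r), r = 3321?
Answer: 2959199/2594160 ≈ 1.1407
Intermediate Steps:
Y = 1/2160 (Y = 1/(-1161 + 3321) = 1/2160 ≈ 0.00046296)
((-3345 + Y) + 1975)/(-1201) = ((-3345 + 1/2160) + 1975)/(-1201) = (-7225199/2160 + 1975)*(-1/1201) = -2959199/2160*(-1/1201) = 2959199/2594160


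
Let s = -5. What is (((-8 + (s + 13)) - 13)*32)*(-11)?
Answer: 4576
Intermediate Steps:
(((-8 + (s + 13)) - 13)*32)*(-11) = (((-8 + (-5 + 13)) - 13)*32)*(-11) = (((-8 + 8) - 13)*32)*(-11) = ((0 - 13)*32)*(-11) = -13*32*(-11) = -416*(-11) = 4576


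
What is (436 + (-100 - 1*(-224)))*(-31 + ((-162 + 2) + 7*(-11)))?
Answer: -150080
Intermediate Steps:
(436 + (-100 - 1*(-224)))*(-31 + ((-162 + 2) + 7*(-11))) = (436 + (-100 + 224))*(-31 + (-160 - 77)) = (436 + 124)*(-31 - 237) = 560*(-268) = -150080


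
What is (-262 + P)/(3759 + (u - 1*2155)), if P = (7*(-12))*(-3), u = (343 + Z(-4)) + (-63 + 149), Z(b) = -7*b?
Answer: -10/2061 ≈ -0.0048520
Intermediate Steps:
u = 457 (u = (343 - 7*(-4)) + (-63 + 149) = (343 + 28) + 86 = 371 + 86 = 457)
P = 252 (P = -84*(-3) = 252)
(-262 + P)/(3759 + (u - 1*2155)) = (-262 + 252)/(3759 + (457 - 1*2155)) = -10/(3759 + (457 - 2155)) = -10/(3759 - 1698) = -10/2061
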